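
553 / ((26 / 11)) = 6083 / 26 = 233.96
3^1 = 3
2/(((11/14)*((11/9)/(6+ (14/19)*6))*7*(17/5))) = 3240/3553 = 0.91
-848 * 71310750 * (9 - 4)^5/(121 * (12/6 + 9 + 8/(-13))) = -150392123507.81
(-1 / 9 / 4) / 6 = -1 / 216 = -0.00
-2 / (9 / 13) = -26 / 9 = -2.89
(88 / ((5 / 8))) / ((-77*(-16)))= 4 / 35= 0.11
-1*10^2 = -100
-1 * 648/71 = -648/71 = -9.13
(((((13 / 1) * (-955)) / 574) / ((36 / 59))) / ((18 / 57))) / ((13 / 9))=-77.71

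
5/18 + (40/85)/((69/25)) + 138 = 974399/7038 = 138.45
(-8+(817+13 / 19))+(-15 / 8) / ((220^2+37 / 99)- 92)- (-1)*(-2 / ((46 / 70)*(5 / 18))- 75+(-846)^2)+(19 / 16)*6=2994697940687817 / 4179930346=716446.85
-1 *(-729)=729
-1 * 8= -8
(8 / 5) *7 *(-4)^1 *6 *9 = -12096 / 5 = -2419.20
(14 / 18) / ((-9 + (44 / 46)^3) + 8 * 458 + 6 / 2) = 85169 / 400657806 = 0.00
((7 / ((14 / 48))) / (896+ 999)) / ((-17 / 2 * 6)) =-8 / 32215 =-0.00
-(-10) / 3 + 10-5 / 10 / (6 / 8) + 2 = 44 / 3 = 14.67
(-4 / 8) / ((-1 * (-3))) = -1 / 6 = -0.17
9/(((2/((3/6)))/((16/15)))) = 12/5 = 2.40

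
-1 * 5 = -5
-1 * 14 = -14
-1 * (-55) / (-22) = -5 / 2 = -2.50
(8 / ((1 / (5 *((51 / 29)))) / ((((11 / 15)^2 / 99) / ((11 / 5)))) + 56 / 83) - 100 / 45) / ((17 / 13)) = -15823964 / 10088973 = -1.57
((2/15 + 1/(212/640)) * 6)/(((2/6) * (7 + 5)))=1253/265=4.73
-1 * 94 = -94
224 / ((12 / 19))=1064 / 3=354.67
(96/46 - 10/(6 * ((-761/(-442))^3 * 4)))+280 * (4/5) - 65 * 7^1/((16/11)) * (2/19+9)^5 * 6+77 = -70755107138983465472645639/602366835358066488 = -117461823.90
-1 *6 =-6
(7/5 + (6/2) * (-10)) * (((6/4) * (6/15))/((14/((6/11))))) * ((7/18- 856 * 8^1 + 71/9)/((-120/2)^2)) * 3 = 320099/84000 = 3.81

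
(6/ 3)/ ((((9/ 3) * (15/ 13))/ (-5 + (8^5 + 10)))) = 852098/ 45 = 18935.51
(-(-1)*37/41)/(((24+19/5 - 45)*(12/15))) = -0.07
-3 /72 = -1 /24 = -0.04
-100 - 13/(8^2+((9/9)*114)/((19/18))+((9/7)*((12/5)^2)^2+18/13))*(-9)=-1222081825/12287362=-99.46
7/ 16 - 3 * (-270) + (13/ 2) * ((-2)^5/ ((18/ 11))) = 98399/ 144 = 683.33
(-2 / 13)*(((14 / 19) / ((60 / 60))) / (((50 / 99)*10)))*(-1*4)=2772 / 30875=0.09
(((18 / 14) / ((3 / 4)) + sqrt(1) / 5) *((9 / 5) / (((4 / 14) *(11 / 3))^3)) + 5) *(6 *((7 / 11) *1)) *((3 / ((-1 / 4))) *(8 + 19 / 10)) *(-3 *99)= 32589324621 / 30250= 1077333.05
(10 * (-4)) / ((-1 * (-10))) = -4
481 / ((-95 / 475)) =-2405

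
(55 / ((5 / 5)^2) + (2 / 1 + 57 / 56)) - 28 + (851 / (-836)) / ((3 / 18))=279845 / 11704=23.91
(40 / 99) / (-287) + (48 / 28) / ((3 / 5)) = 81140 / 28413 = 2.86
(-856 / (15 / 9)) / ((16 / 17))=-5457 / 10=-545.70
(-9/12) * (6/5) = -9/10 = -0.90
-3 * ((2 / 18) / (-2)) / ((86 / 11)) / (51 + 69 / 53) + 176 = 22885685 / 130032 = 176.00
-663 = -663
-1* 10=-10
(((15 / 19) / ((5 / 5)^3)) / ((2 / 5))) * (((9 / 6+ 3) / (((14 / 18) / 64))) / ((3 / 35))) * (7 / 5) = 226800 / 19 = 11936.84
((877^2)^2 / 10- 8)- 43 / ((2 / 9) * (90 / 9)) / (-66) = 59155941856.39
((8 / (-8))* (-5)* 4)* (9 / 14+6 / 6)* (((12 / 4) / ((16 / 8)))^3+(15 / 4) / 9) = 1495 / 12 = 124.58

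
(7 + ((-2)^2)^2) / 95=23 / 95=0.24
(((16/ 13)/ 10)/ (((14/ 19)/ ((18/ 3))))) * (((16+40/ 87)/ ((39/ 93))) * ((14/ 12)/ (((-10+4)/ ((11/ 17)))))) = -18555856/ 3749265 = -4.95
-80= -80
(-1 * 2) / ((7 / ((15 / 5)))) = -6 / 7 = -0.86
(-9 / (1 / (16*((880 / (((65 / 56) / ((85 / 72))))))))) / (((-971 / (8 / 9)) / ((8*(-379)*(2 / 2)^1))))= -357736.87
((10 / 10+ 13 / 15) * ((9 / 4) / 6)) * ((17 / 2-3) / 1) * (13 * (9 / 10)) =9009 / 200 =45.04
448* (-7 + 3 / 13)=-39424 / 13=-3032.62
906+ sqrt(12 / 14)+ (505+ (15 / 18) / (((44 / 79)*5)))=sqrt(42) / 7+ 372583 / 264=1412.23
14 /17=0.82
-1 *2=-2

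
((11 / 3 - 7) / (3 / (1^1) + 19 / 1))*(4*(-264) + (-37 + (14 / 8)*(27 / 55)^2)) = 13220197 / 79860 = 165.54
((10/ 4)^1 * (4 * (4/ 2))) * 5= 100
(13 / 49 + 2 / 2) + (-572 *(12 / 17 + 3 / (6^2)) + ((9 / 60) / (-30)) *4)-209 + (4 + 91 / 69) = -626372109 / 957950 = -653.87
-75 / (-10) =15 / 2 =7.50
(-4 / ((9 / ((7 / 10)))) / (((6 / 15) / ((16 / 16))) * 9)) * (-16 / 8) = 14 / 81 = 0.17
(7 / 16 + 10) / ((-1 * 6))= -167 / 96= -1.74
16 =16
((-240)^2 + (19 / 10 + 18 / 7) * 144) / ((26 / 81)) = 82560708 / 455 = 181452.11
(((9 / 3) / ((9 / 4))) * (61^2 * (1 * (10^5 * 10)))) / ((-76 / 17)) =-63257000000 / 57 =-1109771929.82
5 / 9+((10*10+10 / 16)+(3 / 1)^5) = 24781 / 72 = 344.18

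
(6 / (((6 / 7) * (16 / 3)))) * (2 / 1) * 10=105 / 4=26.25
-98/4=-24.50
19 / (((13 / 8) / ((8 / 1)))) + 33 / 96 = 39055 / 416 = 93.88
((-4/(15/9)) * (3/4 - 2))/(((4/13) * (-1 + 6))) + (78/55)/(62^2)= 412347/211420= 1.95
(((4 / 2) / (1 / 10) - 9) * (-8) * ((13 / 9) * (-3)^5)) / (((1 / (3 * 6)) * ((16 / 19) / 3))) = 1980693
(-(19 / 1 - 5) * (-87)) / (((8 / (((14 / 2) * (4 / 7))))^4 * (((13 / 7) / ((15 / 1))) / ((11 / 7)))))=100485 / 104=966.20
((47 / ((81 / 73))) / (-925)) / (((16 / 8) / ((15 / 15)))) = -3431 / 149850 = -0.02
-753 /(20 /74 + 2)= -9287 /28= -331.68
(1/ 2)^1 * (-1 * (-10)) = 5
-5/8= -0.62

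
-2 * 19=-38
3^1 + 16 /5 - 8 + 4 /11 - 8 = -519 /55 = -9.44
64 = 64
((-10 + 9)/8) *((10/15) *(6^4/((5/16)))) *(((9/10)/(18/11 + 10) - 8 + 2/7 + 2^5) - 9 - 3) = -4272.67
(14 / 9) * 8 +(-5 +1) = 76 / 9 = 8.44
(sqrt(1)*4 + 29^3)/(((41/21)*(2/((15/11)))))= 7683795/902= 8518.62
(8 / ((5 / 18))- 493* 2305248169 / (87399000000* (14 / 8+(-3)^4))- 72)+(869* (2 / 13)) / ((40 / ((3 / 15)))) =-308735940054817 / 7232267250000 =-42.69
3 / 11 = 0.27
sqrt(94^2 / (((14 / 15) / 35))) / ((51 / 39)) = 3055 * sqrt(6) / 17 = 440.19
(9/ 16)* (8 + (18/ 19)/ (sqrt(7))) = 4.70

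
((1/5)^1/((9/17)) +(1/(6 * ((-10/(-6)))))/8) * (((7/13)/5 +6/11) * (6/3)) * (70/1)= 918589/25740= 35.69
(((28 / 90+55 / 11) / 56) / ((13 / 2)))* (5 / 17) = 239 / 55692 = 0.00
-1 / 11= -0.09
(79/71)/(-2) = -79/142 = -0.56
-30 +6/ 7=-29.14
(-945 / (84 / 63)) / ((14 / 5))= -2025 / 8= -253.12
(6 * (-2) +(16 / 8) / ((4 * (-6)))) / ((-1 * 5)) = 29 / 12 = 2.42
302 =302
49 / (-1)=-49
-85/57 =-1.49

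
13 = 13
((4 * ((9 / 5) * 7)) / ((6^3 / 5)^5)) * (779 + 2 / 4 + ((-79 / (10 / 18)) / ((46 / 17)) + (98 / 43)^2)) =136219134625 / 555432134418432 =0.00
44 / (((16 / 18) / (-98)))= -4851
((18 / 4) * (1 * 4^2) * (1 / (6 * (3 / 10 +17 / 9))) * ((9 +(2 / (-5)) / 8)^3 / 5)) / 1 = 154854153 / 197000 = 786.06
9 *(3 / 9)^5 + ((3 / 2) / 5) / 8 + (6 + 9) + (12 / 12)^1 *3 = 39041 / 2160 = 18.07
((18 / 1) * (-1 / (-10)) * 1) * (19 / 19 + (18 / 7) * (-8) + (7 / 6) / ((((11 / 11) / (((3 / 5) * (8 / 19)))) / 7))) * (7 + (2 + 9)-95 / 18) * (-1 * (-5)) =-2666247 / 1330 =-2004.70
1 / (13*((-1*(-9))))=1 / 117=0.01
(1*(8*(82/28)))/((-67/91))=-2132/67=-31.82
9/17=0.53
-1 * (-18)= 18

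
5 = 5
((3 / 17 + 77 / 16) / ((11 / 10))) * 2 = 6785 / 748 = 9.07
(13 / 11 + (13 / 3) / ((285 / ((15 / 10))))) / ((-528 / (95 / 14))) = -1079 / 69696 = -0.02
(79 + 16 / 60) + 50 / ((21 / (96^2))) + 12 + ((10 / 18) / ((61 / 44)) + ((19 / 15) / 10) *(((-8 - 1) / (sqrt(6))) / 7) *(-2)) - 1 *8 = 19 *sqrt(6) / 350 + 423239669 / 19215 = 22026.66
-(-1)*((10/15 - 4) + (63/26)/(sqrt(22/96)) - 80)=-78.27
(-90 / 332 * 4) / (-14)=45 / 581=0.08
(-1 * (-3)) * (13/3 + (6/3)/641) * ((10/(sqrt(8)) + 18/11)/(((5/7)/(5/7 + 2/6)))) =100068/3205 + 91729 * sqrt(2)/1923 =98.68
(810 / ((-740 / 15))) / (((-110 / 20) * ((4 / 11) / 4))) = 1215 / 37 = 32.84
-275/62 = -4.44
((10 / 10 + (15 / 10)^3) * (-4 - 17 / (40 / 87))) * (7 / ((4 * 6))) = -80311 / 1536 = -52.29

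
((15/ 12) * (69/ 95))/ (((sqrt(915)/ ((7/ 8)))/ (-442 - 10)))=-18193 * sqrt(915)/ 46360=-11.87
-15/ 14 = -1.07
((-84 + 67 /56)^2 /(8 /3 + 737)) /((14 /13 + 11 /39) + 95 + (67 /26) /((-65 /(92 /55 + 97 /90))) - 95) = 26980957285425 /3638154917264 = 7.42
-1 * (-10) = 10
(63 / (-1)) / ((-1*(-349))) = -63 / 349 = -0.18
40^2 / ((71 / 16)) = 25600 / 71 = 360.56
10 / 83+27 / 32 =2561 / 2656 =0.96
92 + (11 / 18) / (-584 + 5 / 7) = 6761371 / 73494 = 92.00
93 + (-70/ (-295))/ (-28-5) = 181057/ 1947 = 92.99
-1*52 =-52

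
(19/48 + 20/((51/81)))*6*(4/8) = 26243/272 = 96.48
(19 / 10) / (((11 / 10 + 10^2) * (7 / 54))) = 342 / 2359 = 0.14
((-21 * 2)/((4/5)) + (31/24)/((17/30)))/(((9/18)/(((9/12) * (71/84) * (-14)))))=242465/272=891.42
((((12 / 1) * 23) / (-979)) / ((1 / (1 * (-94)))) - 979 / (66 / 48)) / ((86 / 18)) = -6039936 / 42097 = -143.48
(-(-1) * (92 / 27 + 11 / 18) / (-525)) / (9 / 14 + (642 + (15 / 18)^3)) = -868 / 72941325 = -0.00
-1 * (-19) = 19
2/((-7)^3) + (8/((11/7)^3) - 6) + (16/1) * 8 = 56635556/456533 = 124.06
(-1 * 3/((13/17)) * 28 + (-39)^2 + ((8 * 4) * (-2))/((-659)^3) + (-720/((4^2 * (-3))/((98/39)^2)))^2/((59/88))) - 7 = 64168709899506663686/4340344225875489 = 14784.24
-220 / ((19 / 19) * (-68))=55 / 17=3.24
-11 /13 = -0.85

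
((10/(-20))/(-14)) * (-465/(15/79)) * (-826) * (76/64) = 2745329/32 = 85791.53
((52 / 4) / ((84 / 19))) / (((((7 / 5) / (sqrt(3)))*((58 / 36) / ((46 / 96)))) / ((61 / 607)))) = 1732705*sqrt(3) / 27601504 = 0.11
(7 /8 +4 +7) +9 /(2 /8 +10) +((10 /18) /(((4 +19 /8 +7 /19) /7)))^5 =2192060972673221467 /171029820321225000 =12.82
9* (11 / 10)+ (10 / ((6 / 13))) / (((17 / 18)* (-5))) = 903 / 170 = 5.31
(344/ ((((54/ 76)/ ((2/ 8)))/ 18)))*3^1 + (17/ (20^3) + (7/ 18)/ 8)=470595653/ 72000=6536.05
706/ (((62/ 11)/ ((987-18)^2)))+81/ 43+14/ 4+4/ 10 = 1567773869187/ 13330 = 117612443.30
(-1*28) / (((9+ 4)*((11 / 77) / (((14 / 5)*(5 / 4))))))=-686 / 13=-52.77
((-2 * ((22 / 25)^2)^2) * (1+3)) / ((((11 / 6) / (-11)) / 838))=24122.15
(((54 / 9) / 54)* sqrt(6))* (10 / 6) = 5* sqrt(6) / 27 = 0.45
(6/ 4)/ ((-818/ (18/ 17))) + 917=12751775/ 13906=917.00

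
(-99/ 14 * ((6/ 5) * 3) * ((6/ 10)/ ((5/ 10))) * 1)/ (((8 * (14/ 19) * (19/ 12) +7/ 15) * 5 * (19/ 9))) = -48114/ 162925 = -0.30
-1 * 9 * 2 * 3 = -54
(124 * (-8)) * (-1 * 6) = 5952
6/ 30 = 0.20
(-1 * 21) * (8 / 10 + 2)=-294 / 5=-58.80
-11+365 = 354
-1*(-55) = 55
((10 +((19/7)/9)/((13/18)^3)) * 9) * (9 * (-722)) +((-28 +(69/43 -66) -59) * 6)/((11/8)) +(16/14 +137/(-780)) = -275970587562223/436456020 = -632298.73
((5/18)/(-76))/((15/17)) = -17/4104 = -0.00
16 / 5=3.20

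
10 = 10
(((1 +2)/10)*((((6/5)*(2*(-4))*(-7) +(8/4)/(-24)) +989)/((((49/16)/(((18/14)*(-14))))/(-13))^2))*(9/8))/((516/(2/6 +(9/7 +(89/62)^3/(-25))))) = 162881354080281213/26912481863750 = 6052.26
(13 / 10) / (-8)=-13 / 80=-0.16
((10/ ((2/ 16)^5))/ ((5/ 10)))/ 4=163840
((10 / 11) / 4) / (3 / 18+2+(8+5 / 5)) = 15 / 737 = 0.02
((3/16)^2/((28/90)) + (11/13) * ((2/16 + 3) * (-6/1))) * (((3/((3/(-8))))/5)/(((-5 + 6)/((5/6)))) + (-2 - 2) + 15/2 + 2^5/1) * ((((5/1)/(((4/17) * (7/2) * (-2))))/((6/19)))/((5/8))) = 8278.13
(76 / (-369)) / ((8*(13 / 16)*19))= -8 / 4797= -0.00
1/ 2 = 0.50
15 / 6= 2.50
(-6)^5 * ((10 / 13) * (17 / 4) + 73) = -7709904 / 13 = -593069.54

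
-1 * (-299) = 299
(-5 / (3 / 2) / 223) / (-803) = 10 / 537207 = 0.00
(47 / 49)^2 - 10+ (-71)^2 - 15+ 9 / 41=5017.14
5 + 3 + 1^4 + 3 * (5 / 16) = 159 / 16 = 9.94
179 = 179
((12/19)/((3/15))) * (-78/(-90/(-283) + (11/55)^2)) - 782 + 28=-69398758/48127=-1441.99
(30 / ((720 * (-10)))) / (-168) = 1 / 40320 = 0.00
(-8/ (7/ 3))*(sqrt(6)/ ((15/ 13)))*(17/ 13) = -136*sqrt(6)/ 35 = -9.52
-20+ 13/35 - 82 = -3557/35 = -101.63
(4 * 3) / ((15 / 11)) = 44 / 5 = 8.80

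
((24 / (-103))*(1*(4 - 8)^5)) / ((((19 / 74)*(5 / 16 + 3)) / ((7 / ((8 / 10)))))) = 254607360 / 103721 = 2454.73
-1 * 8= -8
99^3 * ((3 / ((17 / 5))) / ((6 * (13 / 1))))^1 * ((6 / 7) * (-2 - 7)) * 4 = -523961460 / 1547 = -338695.19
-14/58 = -7/29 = -0.24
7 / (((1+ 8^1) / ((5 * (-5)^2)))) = 875 / 9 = 97.22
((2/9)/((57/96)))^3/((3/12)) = 1048576/5000211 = 0.21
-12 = -12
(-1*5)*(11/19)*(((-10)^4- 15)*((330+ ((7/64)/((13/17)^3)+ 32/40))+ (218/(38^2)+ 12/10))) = -9265805978300025/964430272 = -9607543.69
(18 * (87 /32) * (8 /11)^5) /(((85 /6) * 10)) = 4810752 /68446675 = 0.07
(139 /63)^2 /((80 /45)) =19321 /7056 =2.74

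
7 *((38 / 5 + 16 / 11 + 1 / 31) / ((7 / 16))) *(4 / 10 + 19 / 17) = 31977552 / 144925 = 220.65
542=542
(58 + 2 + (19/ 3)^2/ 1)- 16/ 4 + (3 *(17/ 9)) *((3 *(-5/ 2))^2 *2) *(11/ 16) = 153905/ 288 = 534.39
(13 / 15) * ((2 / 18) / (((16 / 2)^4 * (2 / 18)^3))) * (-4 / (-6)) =117 / 10240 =0.01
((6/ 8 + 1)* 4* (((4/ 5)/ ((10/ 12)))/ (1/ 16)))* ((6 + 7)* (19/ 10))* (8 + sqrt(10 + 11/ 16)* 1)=248976* sqrt(19)/ 125 + 2655744/ 125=29928.04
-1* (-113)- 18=95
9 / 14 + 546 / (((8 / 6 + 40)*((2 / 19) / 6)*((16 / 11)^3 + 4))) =145857897 / 1362760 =107.03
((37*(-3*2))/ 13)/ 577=-222/ 7501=-0.03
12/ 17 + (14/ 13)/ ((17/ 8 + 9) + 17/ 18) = 152700/ 192049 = 0.80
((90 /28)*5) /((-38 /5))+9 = 3663 /532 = 6.89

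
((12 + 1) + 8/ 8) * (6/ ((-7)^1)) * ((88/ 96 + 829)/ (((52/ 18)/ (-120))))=5377860/ 13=413681.54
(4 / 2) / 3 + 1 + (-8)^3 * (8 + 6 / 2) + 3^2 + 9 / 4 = -67429 / 12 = -5619.08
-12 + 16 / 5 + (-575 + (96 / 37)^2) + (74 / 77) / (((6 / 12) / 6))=-298074027 / 527065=-565.54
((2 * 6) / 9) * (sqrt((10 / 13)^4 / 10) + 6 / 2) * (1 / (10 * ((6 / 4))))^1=8 * sqrt(10) / 1521 + 4 / 15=0.28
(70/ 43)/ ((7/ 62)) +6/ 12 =1283/ 86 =14.92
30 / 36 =5 / 6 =0.83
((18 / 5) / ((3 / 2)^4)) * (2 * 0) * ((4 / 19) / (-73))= 0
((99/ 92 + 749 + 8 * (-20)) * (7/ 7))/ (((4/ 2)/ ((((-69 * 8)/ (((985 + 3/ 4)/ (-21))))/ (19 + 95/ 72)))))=140711904/ 824087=170.75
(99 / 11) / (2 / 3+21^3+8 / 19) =0.00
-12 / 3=-4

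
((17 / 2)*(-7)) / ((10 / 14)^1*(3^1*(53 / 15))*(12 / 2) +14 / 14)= -833 / 650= -1.28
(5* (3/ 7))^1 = 15/ 7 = 2.14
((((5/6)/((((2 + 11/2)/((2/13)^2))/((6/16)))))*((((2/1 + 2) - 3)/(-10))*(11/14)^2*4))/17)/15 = -121/126699300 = -0.00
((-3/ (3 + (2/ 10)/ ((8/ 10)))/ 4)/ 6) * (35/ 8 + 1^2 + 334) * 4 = -2715/ 52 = -52.21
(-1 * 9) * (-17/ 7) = 21.86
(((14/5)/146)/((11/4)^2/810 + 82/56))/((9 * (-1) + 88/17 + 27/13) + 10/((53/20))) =82646928/12872320169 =0.01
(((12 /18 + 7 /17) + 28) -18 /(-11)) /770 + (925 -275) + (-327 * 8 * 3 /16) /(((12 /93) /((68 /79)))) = -44739208223 /17062815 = -2622.03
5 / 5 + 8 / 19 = 27 / 19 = 1.42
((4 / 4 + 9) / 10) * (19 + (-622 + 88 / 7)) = -590.43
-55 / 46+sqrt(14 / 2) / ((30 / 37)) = -55 / 46+37 * sqrt(7) / 30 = 2.07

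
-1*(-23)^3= 12167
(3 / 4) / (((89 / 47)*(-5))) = -141 / 1780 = -0.08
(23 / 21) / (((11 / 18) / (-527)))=-72726 / 77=-944.49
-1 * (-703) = 703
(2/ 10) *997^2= 994009/ 5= 198801.80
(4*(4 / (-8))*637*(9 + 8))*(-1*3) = 64974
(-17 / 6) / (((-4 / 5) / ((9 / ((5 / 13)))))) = 663 / 8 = 82.88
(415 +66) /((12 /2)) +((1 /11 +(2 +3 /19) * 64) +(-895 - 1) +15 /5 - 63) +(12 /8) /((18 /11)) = -1847695 /2508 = -736.72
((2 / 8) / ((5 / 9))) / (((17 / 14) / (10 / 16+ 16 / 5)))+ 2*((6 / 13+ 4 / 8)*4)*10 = 407371 / 5200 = 78.34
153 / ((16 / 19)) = 2907 / 16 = 181.69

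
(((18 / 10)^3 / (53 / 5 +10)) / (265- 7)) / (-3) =-81 / 221450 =-0.00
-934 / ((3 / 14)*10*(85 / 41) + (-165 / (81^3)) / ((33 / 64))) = -142457011578 / 677495435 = -210.27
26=26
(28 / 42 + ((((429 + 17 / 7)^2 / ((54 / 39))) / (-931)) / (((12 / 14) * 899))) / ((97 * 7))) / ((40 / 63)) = 35788202263 / 34098117060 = 1.05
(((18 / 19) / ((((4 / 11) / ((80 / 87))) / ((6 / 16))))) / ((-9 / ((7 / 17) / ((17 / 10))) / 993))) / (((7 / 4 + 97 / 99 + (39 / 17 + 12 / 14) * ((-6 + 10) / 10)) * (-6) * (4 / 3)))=1324686825 / 1761361313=0.75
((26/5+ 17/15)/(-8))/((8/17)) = -1.68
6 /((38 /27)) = 81 /19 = 4.26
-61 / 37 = -1.65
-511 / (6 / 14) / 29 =-3577 / 87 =-41.11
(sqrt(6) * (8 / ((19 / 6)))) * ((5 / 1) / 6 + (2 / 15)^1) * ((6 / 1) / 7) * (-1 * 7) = -1392 * sqrt(6) / 95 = -35.89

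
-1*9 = -9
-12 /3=-4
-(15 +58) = -73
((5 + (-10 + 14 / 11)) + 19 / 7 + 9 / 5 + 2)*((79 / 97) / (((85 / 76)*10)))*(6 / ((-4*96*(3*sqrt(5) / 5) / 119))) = -1610573*sqrt(5) / 12804000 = -0.28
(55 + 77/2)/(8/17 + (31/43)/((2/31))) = 136697/17025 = 8.03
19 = 19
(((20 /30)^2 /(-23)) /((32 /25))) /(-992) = 25 /1642752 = 0.00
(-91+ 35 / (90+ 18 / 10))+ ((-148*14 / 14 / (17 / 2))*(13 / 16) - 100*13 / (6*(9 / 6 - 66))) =-4002925 / 39474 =-101.41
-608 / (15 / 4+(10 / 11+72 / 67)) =-1792384 / 16903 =-106.04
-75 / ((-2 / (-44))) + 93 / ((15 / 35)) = -1433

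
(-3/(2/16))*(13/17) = -312/17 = -18.35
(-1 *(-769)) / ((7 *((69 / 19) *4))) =14611 / 1932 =7.56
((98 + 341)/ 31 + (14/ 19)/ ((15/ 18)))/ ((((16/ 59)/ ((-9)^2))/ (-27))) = -5717323197/ 47120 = -121335.38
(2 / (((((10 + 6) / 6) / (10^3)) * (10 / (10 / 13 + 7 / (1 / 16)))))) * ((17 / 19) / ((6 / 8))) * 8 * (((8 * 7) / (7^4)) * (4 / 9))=638003200 / 762489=836.74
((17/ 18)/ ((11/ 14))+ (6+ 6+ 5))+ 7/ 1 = 25.20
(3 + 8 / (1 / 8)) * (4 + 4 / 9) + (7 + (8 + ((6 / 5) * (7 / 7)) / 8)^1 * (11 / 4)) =235577 / 720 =327.19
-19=-19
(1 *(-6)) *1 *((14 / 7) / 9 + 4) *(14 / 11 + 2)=-912 / 11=-82.91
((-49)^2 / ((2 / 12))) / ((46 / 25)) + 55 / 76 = 13686965 / 1748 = 7830.07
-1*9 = -9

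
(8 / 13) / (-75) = -8 / 975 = -0.01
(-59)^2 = 3481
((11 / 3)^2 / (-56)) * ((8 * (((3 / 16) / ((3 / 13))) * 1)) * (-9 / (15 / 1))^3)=4719 / 14000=0.34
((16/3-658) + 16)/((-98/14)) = 1910/21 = 90.95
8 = 8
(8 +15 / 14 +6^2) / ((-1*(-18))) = 631 / 252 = 2.50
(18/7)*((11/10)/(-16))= -0.18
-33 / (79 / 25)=-825 / 79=-10.44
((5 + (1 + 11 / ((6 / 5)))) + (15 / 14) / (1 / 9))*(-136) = -70856 / 21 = -3374.10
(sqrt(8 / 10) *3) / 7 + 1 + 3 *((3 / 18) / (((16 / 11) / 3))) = 6 *sqrt(5) / 35 + 65 / 32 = 2.41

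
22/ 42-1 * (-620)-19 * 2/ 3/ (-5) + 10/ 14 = 21832/ 35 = 623.77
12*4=48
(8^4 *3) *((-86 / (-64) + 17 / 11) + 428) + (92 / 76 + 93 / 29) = 32091606806 / 6061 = 5294770.96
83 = 83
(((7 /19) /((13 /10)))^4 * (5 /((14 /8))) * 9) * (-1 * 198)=-122245200000 /3722098081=-32.84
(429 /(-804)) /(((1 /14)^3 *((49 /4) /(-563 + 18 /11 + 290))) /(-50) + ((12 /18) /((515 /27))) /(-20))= 123104982000 /403114009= 305.39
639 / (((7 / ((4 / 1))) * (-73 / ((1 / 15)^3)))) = -284 / 191625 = -0.00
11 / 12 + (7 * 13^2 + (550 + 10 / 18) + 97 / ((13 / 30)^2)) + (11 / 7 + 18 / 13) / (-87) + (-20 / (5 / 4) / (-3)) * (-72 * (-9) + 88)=7628100607 / 1235052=6176.34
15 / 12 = 5 / 4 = 1.25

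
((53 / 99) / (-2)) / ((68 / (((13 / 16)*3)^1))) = -689 / 71808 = -0.01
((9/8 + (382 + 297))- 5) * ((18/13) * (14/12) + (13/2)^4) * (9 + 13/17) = 166594963007/14144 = 11778490.03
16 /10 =8 /5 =1.60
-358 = -358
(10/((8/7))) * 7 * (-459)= -28113.75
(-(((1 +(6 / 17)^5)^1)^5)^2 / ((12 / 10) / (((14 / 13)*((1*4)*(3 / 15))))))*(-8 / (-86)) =-3938980262422053504185705767742012543536909173456090047271154288 / 55844336007810214424519045283646353948623191322608349227581846573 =-0.07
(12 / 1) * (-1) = -12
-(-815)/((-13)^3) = -815/2197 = -0.37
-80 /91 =-0.88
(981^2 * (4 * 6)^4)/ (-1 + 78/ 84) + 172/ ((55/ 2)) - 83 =-245851978018941/ 55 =-4470035963980.75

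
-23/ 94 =-0.24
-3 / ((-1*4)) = 3 / 4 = 0.75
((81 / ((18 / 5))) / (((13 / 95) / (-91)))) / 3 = -9975 / 2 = -4987.50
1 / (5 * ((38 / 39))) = 39 / 190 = 0.21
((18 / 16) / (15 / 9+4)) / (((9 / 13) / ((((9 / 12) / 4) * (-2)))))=-117 / 1088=-0.11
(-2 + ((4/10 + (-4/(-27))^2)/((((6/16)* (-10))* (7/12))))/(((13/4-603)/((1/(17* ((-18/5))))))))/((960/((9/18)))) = -9365228813/8990596036800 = -0.00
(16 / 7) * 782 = 12512 / 7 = 1787.43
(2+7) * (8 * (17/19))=1224/19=64.42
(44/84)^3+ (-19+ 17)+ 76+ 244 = 318.14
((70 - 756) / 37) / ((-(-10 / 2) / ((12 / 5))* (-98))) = 84 / 925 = 0.09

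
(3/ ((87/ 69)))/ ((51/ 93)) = 2139/ 493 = 4.34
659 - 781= -122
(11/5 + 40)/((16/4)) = 211/20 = 10.55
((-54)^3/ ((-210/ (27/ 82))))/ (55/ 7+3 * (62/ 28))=708588/ 41615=17.03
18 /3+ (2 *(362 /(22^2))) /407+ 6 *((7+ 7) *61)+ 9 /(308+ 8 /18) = 701325108823 /136709672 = 5130.03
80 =80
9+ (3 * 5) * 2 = 39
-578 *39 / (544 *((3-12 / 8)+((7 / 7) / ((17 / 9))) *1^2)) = -3757 / 184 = -20.42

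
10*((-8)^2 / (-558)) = -320 / 279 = -1.15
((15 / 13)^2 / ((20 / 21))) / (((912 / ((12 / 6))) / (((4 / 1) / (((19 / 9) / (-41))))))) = -116235 / 488072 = -0.24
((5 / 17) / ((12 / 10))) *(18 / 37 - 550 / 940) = -0.02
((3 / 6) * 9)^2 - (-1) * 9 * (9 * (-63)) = -20331 / 4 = -5082.75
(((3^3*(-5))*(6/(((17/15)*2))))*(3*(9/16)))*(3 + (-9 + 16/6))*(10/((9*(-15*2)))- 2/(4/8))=-1103625/136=-8114.89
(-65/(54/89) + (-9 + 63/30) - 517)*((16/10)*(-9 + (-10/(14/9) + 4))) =10904192/945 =11538.83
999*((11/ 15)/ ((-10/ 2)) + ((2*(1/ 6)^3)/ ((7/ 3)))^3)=-146.52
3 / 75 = 1 / 25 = 0.04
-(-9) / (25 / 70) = 126 / 5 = 25.20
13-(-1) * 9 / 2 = 17.50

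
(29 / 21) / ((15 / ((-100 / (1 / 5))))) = -2900 / 63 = -46.03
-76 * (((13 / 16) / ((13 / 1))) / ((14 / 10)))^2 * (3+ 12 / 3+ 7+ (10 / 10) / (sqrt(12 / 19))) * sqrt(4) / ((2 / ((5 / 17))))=-2375 / 3808 - 2375 * sqrt(57) / 319872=-0.68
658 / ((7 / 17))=1598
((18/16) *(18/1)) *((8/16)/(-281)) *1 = -81/2248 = -0.04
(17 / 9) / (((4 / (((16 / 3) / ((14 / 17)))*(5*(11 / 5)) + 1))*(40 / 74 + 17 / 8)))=1908386 / 149121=12.80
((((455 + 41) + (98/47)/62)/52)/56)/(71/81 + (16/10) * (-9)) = -292702005/23237727968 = -0.01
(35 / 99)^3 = 42875 / 970299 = 0.04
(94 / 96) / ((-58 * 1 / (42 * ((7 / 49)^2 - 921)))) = 265127 / 406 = 653.02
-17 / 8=-2.12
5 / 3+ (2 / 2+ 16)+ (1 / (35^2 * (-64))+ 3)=5095997 / 235200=21.67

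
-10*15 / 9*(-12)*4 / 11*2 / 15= 9.70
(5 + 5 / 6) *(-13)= -455 / 6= -75.83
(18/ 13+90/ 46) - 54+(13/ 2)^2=-8.41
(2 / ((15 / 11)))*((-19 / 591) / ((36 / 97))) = -20273 / 159570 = -0.13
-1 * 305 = -305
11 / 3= 3.67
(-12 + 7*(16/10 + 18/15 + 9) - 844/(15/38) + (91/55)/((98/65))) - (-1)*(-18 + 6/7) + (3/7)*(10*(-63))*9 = -1489481/330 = -4513.58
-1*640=-640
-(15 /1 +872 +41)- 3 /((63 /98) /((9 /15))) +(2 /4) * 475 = -6933 /10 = -693.30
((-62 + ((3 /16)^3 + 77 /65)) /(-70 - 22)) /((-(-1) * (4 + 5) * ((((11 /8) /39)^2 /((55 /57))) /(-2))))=-210466529 /1845888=-114.02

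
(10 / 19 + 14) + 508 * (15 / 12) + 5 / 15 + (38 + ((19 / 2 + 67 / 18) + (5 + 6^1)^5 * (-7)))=-192658162 / 171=-1126655.92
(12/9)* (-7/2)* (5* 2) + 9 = -113/3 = -37.67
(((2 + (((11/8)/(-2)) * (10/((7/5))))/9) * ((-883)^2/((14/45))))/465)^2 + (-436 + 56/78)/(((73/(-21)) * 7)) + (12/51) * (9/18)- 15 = 5269457651903369975357/85765605149952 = 61440220.04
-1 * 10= -10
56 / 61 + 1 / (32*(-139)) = 249027 / 271328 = 0.92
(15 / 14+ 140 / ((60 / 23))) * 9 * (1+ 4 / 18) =25289 / 42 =602.12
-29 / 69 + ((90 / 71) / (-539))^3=-1625321772255161 / 3867144786718521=-0.42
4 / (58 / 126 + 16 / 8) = 252 / 155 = 1.63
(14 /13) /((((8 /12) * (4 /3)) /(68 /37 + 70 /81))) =28343 /8658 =3.27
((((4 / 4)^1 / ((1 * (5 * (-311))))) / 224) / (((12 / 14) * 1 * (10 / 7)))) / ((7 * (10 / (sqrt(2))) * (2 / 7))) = -7 * sqrt(2) / 59712000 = -0.00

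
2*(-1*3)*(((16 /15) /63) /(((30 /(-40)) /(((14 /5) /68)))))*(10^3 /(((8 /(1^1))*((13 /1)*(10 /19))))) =608 /5967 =0.10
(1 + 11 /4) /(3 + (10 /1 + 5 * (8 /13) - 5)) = 65 /192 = 0.34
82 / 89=0.92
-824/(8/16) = -1648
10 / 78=5 / 39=0.13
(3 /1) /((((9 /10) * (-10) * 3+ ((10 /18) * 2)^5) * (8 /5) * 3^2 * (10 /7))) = -0.01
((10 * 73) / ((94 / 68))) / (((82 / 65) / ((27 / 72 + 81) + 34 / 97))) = 25578468175 / 747676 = 34210.63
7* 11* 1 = 77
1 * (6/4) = 3/2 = 1.50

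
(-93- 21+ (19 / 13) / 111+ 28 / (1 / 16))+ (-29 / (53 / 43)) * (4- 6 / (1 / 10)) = 126312569 / 76479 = 1651.60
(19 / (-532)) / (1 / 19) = -19 / 28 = -0.68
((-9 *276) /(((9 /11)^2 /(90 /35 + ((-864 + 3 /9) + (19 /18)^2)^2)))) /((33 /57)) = -2628056688944137 /551124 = -4768539727.80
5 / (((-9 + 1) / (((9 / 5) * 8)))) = -9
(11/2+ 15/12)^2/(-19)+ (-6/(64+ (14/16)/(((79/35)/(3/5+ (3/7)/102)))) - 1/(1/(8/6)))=-4814624131/1258801680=-3.82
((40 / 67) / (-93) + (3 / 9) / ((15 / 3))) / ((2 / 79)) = 148283 / 62310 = 2.38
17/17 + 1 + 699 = 701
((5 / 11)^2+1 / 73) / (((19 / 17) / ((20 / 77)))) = 94520 / 1846097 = 0.05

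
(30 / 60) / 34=1 / 68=0.01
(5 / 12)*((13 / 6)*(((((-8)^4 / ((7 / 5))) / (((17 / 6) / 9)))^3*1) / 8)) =152637768990720000 / 1685159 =90577665959.54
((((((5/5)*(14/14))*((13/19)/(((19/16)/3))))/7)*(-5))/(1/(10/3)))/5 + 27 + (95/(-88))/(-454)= 2643024913/100958704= 26.18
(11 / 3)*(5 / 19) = 55 / 57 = 0.96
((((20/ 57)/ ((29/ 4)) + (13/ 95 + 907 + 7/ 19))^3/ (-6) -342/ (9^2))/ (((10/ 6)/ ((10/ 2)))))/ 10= -422032140055724364991/ 11291680192500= -37375495.31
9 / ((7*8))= 9 / 56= 0.16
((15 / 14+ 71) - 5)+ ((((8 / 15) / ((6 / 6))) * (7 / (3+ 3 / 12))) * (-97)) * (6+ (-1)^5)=-267571 / 546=-490.06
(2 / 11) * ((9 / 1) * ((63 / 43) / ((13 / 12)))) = 13608 / 6149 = 2.21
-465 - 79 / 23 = -10774 / 23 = -468.43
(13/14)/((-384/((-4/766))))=13/1029504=0.00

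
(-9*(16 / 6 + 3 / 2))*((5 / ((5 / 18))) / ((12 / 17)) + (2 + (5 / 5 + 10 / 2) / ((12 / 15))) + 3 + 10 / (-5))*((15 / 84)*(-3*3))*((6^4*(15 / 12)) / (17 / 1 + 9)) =12301875 / 91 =135185.44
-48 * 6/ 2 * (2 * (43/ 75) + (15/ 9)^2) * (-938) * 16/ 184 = 26504128/ 575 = 46094.14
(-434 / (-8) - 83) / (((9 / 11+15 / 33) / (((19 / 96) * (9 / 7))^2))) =-4109985 / 2809856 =-1.46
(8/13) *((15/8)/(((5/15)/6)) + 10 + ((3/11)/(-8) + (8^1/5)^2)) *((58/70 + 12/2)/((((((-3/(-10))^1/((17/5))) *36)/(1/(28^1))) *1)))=413641841/189189000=2.19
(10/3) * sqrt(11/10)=sqrt(110)/3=3.50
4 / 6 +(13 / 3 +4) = 9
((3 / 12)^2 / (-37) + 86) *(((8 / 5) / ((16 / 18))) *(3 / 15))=458199 / 14800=30.96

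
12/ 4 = 3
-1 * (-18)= 18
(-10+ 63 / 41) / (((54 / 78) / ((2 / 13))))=-694 / 369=-1.88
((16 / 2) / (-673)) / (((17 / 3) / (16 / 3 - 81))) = 1816 / 11441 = 0.16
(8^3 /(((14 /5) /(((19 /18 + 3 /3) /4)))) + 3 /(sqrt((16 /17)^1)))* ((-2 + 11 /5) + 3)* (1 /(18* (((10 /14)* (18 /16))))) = 112* sqrt(17) /675 + 75776 /3645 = 21.47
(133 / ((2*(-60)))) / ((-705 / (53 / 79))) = 0.00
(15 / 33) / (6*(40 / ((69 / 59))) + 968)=115 / 296824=0.00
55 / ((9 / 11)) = 605 / 9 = 67.22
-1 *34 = -34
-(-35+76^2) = -5741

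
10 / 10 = 1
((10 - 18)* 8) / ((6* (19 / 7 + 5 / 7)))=-28 / 9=-3.11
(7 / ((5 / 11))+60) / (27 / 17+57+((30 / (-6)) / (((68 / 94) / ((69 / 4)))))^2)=6972992 / 1320049365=0.01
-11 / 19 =-0.58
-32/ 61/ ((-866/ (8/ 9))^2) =-512/ 926383149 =-0.00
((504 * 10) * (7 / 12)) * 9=26460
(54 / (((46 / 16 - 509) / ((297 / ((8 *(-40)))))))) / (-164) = -8019 / 13280720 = -0.00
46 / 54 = 23 / 27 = 0.85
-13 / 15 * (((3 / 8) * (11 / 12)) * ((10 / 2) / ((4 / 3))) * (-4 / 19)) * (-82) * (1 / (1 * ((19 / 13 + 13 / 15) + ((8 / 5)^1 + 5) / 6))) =-1143285 / 203224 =-5.63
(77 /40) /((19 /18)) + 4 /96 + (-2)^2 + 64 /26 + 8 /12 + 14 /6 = 335729 /29640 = 11.33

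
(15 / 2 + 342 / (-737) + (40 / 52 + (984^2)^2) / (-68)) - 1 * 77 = -2245594028596480 / 162877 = -13787054210.21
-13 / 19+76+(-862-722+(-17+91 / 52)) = -115819 / 76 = -1523.93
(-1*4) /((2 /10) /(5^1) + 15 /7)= -350 /191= -1.83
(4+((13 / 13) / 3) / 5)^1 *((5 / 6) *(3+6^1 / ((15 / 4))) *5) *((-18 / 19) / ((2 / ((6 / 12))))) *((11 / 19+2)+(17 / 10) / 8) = -5952929 / 115520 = -51.53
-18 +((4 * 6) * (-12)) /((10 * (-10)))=-378 /25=-15.12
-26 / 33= -0.79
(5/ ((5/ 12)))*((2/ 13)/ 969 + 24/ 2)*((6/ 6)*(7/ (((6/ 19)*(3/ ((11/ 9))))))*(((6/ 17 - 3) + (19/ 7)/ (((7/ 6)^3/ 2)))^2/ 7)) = 40715960761652/ 368192075069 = 110.58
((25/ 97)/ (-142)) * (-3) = 75/ 13774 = 0.01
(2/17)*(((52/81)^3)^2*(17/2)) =19770609664/282429536481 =0.07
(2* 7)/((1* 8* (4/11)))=77/16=4.81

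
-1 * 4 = -4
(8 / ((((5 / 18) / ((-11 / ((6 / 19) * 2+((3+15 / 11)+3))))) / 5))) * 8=-882816 / 557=-1584.95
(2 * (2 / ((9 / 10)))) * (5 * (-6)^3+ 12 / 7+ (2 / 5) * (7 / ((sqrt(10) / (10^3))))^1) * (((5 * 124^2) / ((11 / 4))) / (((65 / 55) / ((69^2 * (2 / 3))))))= -32743843942400 / 91+ 3643988992000 * sqrt(10) / 39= -64353102359.31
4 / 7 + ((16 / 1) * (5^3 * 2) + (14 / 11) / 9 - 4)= 2769722 / 693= 3996.71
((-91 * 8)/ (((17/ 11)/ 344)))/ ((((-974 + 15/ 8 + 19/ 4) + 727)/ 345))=2534371840/ 10897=232575.19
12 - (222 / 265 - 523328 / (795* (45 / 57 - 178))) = 782 / 105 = 7.45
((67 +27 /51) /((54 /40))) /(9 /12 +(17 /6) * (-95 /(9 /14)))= -91840 /767363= -0.12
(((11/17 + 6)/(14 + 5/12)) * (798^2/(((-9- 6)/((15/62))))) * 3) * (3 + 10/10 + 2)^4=-1678656099456/91171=-18412171.63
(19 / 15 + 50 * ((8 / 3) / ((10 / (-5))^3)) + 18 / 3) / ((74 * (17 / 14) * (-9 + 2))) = 47 / 3145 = 0.01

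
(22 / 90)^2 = 121 / 2025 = 0.06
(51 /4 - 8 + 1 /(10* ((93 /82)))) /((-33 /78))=-116987 /10230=-11.44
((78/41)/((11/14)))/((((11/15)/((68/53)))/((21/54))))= 433160/262933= 1.65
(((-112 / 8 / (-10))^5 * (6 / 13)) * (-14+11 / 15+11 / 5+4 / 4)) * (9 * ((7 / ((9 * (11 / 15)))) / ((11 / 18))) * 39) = -5755859676 / 378125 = -15222.11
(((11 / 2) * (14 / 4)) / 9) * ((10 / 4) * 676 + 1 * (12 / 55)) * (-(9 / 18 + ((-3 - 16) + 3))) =10086377 / 180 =56035.43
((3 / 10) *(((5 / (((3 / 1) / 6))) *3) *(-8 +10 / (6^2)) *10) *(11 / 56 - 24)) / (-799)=-926435 / 44744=-20.71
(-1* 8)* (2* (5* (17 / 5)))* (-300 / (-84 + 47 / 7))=-571200 / 541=-1055.82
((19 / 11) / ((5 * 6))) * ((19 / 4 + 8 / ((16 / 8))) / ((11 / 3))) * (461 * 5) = 306565 / 968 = 316.70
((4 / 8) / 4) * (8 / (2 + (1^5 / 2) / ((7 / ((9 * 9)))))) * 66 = 924 / 109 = 8.48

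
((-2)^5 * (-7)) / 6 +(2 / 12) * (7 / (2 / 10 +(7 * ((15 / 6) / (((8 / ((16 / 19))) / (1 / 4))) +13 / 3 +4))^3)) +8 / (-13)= 17247016249673144 / 469716151241103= 36.72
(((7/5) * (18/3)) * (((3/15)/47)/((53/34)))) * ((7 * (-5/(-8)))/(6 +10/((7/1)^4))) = 352947/21123680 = 0.02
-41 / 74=-0.55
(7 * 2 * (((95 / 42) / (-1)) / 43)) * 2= -190 / 129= -1.47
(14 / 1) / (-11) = -14 / 11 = -1.27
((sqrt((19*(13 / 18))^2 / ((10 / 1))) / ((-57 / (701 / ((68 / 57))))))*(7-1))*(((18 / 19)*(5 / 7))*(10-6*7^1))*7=218712*sqrt(10) / 17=40684.00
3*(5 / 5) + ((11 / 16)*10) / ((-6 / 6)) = -31 / 8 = -3.88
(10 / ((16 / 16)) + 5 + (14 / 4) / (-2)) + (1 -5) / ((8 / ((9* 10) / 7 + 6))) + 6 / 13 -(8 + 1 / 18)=-12359 / 3276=-3.77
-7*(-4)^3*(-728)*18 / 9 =-652288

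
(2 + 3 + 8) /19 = 13 /19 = 0.68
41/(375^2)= 41/140625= 0.00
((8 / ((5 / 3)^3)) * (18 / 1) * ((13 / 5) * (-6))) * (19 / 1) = -5762016 / 625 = -9219.23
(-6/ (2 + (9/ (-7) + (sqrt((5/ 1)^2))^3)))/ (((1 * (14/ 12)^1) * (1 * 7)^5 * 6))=-3/ 7395080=-0.00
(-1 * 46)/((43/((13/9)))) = -598/387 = -1.55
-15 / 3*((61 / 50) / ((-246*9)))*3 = 61 / 7380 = 0.01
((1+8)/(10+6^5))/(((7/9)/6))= 243/27251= 0.01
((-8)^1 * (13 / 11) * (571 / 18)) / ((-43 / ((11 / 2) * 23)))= 341458 / 387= 882.32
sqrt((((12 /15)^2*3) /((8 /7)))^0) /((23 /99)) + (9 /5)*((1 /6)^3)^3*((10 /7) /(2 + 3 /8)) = 921479351 /214081056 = 4.30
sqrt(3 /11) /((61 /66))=0.57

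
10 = 10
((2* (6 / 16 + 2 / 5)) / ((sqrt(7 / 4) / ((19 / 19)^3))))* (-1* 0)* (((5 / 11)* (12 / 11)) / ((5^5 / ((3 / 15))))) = 0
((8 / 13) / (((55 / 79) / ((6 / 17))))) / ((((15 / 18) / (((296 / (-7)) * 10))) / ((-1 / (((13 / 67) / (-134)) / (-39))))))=362779001856 / 85085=4263724.53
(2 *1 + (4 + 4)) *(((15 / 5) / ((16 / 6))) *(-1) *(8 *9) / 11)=-73.64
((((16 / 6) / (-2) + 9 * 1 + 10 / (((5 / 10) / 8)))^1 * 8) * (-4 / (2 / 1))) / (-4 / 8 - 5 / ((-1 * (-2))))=8048 / 9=894.22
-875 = -875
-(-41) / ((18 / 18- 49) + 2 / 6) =-123 / 143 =-0.86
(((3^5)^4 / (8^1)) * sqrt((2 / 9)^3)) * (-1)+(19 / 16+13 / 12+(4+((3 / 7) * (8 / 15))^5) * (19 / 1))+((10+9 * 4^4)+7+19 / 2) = 6072661593791 / 2521050000 - 129140163 * sqrt(2) / 4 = -45655533.71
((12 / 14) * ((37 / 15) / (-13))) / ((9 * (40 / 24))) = -74 / 6825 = -0.01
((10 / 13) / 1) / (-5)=-2 / 13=-0.15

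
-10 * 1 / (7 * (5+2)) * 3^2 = -1.84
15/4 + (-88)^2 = 30991/4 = 7747.75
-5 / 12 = -0.42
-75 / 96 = -25 / 32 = -0.78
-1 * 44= -44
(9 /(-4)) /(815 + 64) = -3 /1172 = -0.00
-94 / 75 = -1.25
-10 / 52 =-5 / 26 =-0.19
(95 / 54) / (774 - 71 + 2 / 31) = 589 / 235386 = 0.00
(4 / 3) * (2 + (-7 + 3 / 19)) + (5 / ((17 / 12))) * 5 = 10844 / 969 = 11.19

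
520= 520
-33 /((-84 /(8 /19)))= 22 /133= 0.17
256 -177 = 79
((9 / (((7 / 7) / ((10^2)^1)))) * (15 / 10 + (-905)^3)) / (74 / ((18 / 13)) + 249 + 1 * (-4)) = -3001931375175 / 1343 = -2235243019.49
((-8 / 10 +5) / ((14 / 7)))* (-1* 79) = -1659 / 10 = -165.90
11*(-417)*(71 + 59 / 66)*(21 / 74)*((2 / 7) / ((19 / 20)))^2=-791466000 / 93499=-8464.97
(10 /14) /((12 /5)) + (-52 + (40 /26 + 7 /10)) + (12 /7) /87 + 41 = -1337057 /158340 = -8.44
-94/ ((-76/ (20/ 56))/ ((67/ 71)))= 0.42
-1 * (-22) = 22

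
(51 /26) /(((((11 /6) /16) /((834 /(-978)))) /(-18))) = 262.77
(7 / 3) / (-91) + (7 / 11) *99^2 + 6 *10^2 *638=15172442 / 39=389036.97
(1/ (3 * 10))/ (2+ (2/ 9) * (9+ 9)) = 1/ 180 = 0.01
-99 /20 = -4.95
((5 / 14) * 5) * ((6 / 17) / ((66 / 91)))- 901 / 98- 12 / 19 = -8.96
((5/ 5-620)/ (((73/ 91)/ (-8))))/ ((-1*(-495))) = 450632/ 36135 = 12.47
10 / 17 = 0.59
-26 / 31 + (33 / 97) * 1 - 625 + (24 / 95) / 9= -536025034 / 856995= -625.47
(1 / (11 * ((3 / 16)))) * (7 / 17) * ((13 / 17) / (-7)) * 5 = -1040 / 9537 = -0.11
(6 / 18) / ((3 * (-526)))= -1 / 4734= -0.00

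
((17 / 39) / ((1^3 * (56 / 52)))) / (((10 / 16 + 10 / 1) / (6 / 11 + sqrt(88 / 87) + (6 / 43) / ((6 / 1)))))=1076 / 49665 + 8 * sqrt(1914) / 9135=0.06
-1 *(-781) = 781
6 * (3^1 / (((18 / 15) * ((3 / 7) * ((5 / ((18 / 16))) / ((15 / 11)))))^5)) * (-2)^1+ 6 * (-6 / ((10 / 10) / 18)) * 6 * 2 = -328406336143569 / 42218553344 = -7778.72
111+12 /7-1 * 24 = 88.71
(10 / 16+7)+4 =93 / 8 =11.62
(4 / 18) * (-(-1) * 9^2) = 18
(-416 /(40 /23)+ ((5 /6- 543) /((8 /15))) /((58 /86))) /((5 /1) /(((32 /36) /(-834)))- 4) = 4051919 /10892980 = 0.37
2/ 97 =0.02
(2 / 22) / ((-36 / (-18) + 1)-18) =-1 / 165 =-0.01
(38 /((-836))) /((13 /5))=-0.02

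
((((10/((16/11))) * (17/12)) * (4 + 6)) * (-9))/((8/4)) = -14025/32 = -438.28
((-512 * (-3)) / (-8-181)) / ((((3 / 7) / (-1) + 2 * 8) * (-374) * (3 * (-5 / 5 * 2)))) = -128 / 550341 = -0.00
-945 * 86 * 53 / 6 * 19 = -13639815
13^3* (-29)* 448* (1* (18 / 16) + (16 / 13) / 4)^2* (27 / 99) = -175765317 / 11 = -15978665.18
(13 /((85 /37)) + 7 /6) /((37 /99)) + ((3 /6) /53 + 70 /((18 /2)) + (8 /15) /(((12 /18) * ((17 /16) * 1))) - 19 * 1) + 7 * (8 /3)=39708794 /1500165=26.47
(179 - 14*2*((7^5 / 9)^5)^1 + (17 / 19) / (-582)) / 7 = -138409010098278450522647561 / 1523582298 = -90844459324558554.65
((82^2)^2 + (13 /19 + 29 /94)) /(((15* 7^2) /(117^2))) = 368457450221367 /437570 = 842053729.05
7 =7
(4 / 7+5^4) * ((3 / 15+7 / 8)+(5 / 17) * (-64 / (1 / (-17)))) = 56239497 / 280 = 200855.35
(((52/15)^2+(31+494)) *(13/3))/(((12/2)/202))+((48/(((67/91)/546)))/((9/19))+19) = 20827592984/135675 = 153510.91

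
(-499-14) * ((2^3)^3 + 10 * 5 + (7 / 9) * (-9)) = -284715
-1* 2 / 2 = -1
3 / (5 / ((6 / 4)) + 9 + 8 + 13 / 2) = 18 / 161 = 0.11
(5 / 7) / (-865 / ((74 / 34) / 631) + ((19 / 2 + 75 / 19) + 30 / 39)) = -91390 / 32084461633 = -0.00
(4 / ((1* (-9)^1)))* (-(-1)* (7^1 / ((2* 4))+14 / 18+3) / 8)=-335 / 1296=-0.26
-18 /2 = -9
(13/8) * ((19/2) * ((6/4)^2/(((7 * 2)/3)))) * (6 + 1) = 6669/128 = 52.10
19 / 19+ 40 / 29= 2.38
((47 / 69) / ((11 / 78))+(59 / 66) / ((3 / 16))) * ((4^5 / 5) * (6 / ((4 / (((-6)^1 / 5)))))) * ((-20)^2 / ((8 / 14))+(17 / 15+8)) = -21640005632 / 8625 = -2508986.16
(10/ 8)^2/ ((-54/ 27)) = -25/ 32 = -0.78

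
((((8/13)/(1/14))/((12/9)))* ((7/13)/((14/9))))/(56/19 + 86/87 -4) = -312417/8957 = -34.88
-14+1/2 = -13.50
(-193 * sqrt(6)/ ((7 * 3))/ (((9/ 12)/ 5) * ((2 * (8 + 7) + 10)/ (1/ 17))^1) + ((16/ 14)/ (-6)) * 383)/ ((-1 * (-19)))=-1532/ 399 - 193 * sqrt(6)/ 40698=-3.85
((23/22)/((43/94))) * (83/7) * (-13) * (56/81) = -9331192/38313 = -243.55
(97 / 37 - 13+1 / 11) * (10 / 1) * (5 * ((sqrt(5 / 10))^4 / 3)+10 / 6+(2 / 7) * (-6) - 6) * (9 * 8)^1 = 10802460 / 259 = 41708.34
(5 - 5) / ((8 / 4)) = 0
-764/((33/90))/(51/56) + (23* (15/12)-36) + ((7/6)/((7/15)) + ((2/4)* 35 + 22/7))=-11896305/5236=-2272.02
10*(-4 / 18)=-2.22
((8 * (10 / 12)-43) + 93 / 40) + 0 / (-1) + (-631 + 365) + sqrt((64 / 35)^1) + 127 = -20761 / 120 + 8 * sqrt(35) / 35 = -171.66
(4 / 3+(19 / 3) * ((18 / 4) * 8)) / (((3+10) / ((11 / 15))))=7568 / 585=12.94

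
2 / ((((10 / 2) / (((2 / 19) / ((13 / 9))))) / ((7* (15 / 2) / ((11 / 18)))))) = 6804 / 2717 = 2.50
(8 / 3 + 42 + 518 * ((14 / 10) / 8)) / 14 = 8119 / 840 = 9.67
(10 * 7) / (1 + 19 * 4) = 10 / 11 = 0.91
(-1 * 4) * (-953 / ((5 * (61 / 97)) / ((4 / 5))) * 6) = 8874336 / 1525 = 5819.24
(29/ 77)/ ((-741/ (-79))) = 2291/ 57057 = 0.04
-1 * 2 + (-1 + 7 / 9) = -20 / 9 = -2.22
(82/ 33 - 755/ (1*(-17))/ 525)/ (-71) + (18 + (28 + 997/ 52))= 1573976871/ 24164140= 65.14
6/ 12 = 1/ 2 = 0.50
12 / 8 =3 / 2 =1.50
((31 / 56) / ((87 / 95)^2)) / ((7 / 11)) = 3077525 / 2967048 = 1.04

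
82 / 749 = 0.11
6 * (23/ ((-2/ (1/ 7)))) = -69/ 7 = -9.86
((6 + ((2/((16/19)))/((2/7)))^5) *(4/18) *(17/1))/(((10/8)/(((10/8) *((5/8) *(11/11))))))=3537877424665/37748736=93721.75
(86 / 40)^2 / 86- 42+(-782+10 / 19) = -12515983 / 15200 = -823.42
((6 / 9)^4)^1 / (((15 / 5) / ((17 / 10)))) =136 / 1215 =0.11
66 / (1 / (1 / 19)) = 66 / 19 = 3.47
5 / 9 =0.56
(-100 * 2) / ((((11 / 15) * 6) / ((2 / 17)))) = -1000 / 187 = -5.35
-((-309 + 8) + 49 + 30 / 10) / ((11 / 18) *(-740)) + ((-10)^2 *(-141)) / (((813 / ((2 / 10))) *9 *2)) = -7378699 / 9926730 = -0.74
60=60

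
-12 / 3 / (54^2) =-1 / 729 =-0.00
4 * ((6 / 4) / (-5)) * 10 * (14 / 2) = -84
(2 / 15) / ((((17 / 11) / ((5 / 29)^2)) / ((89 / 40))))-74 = -12694757 / 171564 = -73.99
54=54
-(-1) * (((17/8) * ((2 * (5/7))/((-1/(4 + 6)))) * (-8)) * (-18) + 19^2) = -28073/7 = -4010.43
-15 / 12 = -1.25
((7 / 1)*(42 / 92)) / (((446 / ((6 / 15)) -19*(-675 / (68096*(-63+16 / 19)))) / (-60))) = -3733244928 / 21709479821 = -0.17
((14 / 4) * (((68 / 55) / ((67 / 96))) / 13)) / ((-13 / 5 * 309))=-7616 / 12828959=-0.00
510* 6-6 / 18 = 9179 / 3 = 3059.67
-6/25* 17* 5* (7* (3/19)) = -2142/95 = -22.55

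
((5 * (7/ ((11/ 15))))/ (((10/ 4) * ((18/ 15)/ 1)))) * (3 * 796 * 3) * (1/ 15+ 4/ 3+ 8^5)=41082996780/ 11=3734817889.09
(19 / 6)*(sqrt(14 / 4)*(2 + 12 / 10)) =76*sqrt(14) / 15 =18.96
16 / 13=1.23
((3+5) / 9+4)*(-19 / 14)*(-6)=39.81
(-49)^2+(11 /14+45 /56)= 134545 /56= 2402.59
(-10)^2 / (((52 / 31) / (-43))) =-33325 / 13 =-2563.46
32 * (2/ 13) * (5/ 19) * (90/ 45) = 640/ 247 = 2.59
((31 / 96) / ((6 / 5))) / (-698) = -155 / 402048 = -0.00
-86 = -86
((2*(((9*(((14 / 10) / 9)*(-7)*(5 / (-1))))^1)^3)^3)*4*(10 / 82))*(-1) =-1588696193083364.88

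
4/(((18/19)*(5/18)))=76/5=15.20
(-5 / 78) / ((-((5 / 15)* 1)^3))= 45 / 26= 1.73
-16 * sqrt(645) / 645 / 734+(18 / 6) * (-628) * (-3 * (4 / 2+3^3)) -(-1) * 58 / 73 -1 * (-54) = 11969284 / 73 -8 * sqrt(645) / 236715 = 163962.79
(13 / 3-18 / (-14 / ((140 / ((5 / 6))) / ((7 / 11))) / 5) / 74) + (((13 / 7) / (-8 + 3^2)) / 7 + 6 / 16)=1214333 / 43512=27.91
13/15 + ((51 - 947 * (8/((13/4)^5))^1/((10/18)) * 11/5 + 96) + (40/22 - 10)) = 17442994312/306316725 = 56.94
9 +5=14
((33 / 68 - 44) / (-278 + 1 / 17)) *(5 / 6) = 2959 / 22680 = 0.13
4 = 4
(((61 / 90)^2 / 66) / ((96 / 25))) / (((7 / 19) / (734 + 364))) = 4312639 / 798336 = 5.40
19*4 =76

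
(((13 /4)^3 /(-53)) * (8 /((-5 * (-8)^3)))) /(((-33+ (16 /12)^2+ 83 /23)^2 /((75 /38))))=-1412088795 /269527978737664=-0.00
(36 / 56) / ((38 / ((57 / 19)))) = 0.05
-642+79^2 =5599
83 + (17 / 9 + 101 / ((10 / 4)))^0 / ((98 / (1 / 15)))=122011 / 1470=83.00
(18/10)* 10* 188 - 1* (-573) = 3957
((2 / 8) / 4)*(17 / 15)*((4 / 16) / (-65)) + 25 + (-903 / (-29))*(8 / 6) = 120369107 / 1809600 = 66.52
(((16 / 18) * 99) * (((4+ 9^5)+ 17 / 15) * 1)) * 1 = 77951456 / 15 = 5196763.73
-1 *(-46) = 46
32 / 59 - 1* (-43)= 2569 / 59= 43.54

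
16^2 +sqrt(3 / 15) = sqrt(5) / 5 +256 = 256.45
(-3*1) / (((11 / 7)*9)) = -7 / 33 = -0.21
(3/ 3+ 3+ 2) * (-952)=-5712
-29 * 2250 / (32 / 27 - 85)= 1761750 / 2263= 778.50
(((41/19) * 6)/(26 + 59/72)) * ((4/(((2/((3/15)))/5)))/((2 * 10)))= 8856/183445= 0.05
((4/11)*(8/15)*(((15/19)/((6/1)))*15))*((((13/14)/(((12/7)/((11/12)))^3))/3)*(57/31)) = 385385/11570688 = 0.03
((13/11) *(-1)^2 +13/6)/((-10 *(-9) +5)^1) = 221/6270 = 0.04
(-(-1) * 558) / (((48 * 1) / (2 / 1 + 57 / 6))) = 2139 / 16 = 133.69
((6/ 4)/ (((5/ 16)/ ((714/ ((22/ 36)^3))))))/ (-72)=-1388016/ 6655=-208.57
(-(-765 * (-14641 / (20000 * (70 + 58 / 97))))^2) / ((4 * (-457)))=0.03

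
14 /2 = 7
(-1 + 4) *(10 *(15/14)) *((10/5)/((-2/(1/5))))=-6.43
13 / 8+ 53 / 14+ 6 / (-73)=21783 / 4088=5.33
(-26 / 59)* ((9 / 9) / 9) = -0.05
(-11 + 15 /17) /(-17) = 172 /289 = 0.60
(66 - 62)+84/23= 176/23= 7.65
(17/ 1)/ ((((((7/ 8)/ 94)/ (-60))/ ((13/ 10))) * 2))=-498576/ 7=-71225.14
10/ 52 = 5/ 26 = 0.19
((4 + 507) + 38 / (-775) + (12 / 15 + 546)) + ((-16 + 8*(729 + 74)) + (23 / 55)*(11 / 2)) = 11575479 / 1550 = 7468.05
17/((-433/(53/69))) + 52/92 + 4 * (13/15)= 199266/49795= 4.00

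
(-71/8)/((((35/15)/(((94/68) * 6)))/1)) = -30033/952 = -31.55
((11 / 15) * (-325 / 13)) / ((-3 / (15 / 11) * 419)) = 25 / 1257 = 0.02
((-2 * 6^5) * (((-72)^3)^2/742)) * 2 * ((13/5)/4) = -7041490329010176/1855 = -3795951659843.76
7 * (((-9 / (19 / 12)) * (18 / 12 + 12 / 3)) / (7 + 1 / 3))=-567 / 19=-29.84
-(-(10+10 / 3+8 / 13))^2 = -295936 / 1521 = -194.57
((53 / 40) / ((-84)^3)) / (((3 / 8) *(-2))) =53 / 17781120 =0.00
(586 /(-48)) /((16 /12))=-293 /32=-9.16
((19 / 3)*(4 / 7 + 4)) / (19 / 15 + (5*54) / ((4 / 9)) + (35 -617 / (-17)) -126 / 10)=20672 / 476567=0.04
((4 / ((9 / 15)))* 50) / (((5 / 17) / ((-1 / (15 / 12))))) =-2720 / 3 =-906.67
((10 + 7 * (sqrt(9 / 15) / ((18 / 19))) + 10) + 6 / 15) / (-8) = -51 / 20-133 * sqrt(15) / 720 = -3.27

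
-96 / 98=-48 / 49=-0.98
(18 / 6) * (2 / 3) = 2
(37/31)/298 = 37/9238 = 0.00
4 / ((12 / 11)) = 11 / 3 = 3.67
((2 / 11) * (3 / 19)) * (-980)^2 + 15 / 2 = 11527935 / 418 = 27578.79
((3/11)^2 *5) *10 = 450/121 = 3.72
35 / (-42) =-5 / 6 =-0.83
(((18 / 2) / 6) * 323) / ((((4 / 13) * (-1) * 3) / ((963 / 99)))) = -449293 / 88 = -5105.60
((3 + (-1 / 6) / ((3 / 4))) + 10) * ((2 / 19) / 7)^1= 230 / 1197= 0.19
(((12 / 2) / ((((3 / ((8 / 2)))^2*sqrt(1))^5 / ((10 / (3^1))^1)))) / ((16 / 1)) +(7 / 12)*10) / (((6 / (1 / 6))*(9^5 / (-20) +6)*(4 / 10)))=-0.00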